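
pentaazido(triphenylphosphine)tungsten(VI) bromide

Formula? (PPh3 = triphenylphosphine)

[W(N3)5(PPh3)]Br

Ligands: 1 triphenylphosphine (PPh3, neutral), 5 azido (N3, -1). Ligand charge sum = -5.
Charge balance with bromide (-1) requires 1 complex ion per 1 bromide.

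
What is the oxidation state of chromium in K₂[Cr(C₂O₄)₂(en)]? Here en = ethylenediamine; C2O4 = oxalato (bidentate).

2 potassium outside the brackets (+1 each) → the complex ion is 2−.
Ligand charges: 1×en neutral; 2×C2O4 = -4; sum -4.
Cr + (-4) = 2− ⇒ Cr is +2.

+2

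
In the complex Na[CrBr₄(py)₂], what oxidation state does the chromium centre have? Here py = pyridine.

+3

1 sodium outside the brackets (+1 each) → the complex ion is 1−.
Ligand charges: 2×py neutral; 4×Br = -4; sum -4.
Cr + (-4) = 1− ⇒ Cr is +3.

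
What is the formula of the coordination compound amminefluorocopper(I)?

[CuF(NH3)]

Ligands: 1 fluoro (F, -1), 1 ammine (NH3, neutral). Ligand charge sum = -1.
With Cu in oxidation state +1, the complex ion is [Cu...].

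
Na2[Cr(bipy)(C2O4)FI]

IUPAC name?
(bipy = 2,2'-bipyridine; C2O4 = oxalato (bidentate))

sodium (2,2'-bipyridine)fluoroiodooxalatochromate(II)

The 2 sodium counter-ions carry a total charge of +2, so each complex ion is 2−.
Ligand charges: 1×2,2'-bipyridine (neutral), 1×iodo (-1 each), 1×fluoro (-1 each), 1×oxalato (-2 each); total -4. So Cr + (-4) = 2−, giving Cr = +2.
Ligands are named alphabetically: bipyridine before fluoro before iodo before oxalato.
The complex ion is anionic, so chromium takes the -ate form chromate(II).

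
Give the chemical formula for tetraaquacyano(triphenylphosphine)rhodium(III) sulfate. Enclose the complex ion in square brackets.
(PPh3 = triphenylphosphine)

[Rh(CN)(H2O)4(PPh3)]SO4

Ligands: 4 aqua (H2O, neutral), 1 triphenylphosphine (PPh3, neutral), 1 cyano (CN, -1). Ligand charge sum = -1.
With Rh in oxidation state +3, the complex ion is [Rh...]^2+.
Charge balance with sulfate (-2) requires 1 complex ion per 1 sulfate.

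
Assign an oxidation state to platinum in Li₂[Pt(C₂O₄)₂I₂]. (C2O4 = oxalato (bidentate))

2 lithium outside the brackets (+1 each) → the complex ion is 2−.
Ligand charges: 2×C2O4 = -4; 2×I = -2; sum -6.
Pt + (-6) = 2− ⇒ Pt is +4.

+4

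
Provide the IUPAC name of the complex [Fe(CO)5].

pentacarbonyliron(0)

There is no counter-ion, so the complex is neutral overall.
Ligand charges: 5×carbonyl (neutral); total 0. So Fe + (0) = 0, giving Fe = 0.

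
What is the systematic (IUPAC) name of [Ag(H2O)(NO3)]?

There is no counter-ion, so the complex is neutral overall.
Ligand charges: 1×aqua (neutral), 1×nitrato (-1 each); total -1. So Ag + (-1) = 0, giving Ag = +1.
Ligands are named alphabetically: aqua before nitrato.

aquanitratosilver(I)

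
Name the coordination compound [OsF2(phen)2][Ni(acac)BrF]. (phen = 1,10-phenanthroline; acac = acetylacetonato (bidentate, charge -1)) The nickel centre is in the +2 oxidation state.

difluorobis(1,10-phenanthroline)osmium(III) (acetylacetonato)bromofluoronickelate(II)

Both ions are complex: the cation is named first with the plain metal name, the anion second with the -ate form; each ion's ligands are alphabetised independently.
Ni is given as +2; the anion's ligand charges sum to -3, so the complex anion is 1−.
A 1:1 salt means the cation carries the equal and opposite charge, 1+.
Cation: ligand charges sum to -2; for the ion to be 1+, Os = +3.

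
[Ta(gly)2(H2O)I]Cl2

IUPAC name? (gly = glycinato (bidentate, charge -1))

The 2 chloride counter-ions carry a total charge of -2, so each complex ion is 2+.
Ligand charges: 1×iodo (-1 each), 1×aqua (neutral), 2×glycinato (-1 each); total -3. So Ta + (-3) = 2+, giving Ta = +5.
Ligands are named alphabetically: aqua before glycinato before iodo.

aquabis(glycinato)iodotantalum(V) chloride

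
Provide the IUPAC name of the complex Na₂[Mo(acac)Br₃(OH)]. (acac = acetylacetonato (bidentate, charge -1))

The 2 sodium counter-ions carry a total charge of +2, so each complex ion is 2−.
Ligand charges: 1×hydroxo (-1 each), 1×acetylacetonato (-1 each), 3×bromo (-1 each); total -5. So Mo + (-5) = 2−, giving Mo = +3.
Ligands are named alphabetically: acetylacetonato before bromo before hydroxo.
The complex ion is anionic, so molybdenum takes the -ate form molybdate(III).

sodium (acetylacetonato)tribromohydroxomolybdate(III)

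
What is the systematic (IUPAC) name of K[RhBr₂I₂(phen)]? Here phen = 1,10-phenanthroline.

potassium dibromodiiodo(1,10-phenanthroline)rhodate(III)

The 1 potassium counter-ion carries a total charge of +1, so each complex ion is 1−.
Ligand charges: 1×1,10-phenanthroline (neutral), 2×iodo (-1 each), 2×bromo (-1 each); total -4. So Rh + (-4) = 1−, giving Rh = +3.
Ligands are named alphabetically: bromo before iodo before phenanthroline.
The complex ion is anionic, so rhodium takes the -ate form rhodate(III).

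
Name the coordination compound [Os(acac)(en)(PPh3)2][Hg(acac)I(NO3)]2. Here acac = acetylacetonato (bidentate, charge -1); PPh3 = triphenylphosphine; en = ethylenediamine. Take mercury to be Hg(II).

Both ions are complex: the cation is named first with the plain metal name, the anion second with the -ate form; each ion's ligands are alphabetised independently.
Hg is given as +2; the anion's ligand charges sum to -3, so the complex anion is 1−.
With 2 anions per cation, the cation must be 2×1 = 2+.
Cation: ligand charges sum to -1; for the ion to be 2+, Os = +3.

(acetylacetonato)(ethylenediamine)bis(triphenylphosphine)osmium(III) (acetylacetonato)iodonitratomercurate(II)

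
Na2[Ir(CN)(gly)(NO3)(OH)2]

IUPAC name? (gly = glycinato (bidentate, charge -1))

sodium cyano(glycinato)dihydroxonitratoiridate(III)

The 2 sodium counter-ions carry a total charge of +2, so each complex ion is 2−.
Ligand charges: 1×nitrato (-1 each), 1×cyano (-1 each), 1×glycinato (-1 each), 2×hydroxo (-1 each); total -5. So Ir + (-5) = 2−, giving Ir = +3.
Ligands are named alphabetically: cyano before glycinato before hydroxo before nitrato.
The complex ion is anionic, so iridium takes the -ate form iridate(III).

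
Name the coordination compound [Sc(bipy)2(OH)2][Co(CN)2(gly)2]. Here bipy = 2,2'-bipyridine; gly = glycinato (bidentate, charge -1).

bis(2,2'-bipyridine)dihydroxoscandium(III) dicyanobis(glycinato)cobaltate(III)

Both ions are complex: the cation is named first with the plain metal name, the anion second with the -ate form; each ion's ligands are alphabetised independently.
Scandium is always +3 in its complexes; the cation's ligand charges sum to -2, so the complex cation is 1+.
A 1:1 salt means the anion carries the equal and opposite charge, 1−.
Anion: ligand charges sum to -4; for the ion to be 1−, Co = +3.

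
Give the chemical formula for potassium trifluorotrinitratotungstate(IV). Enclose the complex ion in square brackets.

Ligands: 3 fluoro (F, -1), 3 nitrato (NO3, -1). Ligand charge sum = -6.
Charge balance with potassium (+1) requires 1 complex ion per 2 potassium.

K2[WF3(NO3)3]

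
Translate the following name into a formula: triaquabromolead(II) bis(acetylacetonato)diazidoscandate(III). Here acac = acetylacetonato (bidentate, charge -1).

[PbBr(H2O)3][Sc(acac)2(N3)2]

Cation [Pb…]: ligand charges -1, Pb(II) ⇒ ion charge 1+.
Anion [Sc…]: ligand charges -4, Sc(III) ⇒ ion charge 1−.
One 1+ cation balances one 1− anion.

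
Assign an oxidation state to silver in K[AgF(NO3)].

1 potassium outside the brackets (+1 each) → the complex ion is 1−.
Ligand charges: 1×F = -1; 1×NO3 = -1; sum -2.
Ag + (-2) = 1− ⇒ Ag is +1.

+1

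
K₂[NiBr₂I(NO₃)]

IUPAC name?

The 2 potassium counter-ions carry a total charge of +2, so each complex ion is 2−.
Ligand charges: 1×nitrato (-1 each), 1×iodo (-1 each), 2×bromo (-1 each); total -4. So Ni + (-4) = 2−, giving Ni = +2.
Ligands are named alphabetically: bromo before iodo before nitrato.
The complex ion is anionic, so nickel takes the -ate form nickelate(II).

potassium dibromoiodonitratonickelate(II)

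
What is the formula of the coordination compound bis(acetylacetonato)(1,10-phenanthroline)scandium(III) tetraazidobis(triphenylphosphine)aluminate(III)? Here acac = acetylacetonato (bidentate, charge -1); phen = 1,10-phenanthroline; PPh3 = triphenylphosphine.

Cation [Sc…]: ligand charges -2, Sc(III) ⇒ ion charge 1+.
Anion [Al…]: ligand charges -4, Al(III) ⇒ ion charge 1−.
One 1+ cation balances one 1− anion.

[Sc(acac)2(phen)][Al(N3)4(PPh3)2]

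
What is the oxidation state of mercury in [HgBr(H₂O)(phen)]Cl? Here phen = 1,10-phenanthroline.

+2

1 chloride outside the brackets (-1 each) → the complex ion is 1+.
Ligand charges: 1×H2O neutral; 1×phen neutral; 1×Br = -1; sum -1.
Hg + (-1) = 1+ ⇒ Hg is +2.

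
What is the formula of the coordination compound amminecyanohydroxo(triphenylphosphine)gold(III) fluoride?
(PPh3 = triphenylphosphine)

Ligands: 1 triphenylphosphine (PPh3, neutral), 1 cyano (CN, -1), 1 ammine (NH3, neutral), 1 hydroxo (OH, -1). Ligand charge sum = -2.
Charge balance with fluoride (-1) requires 1 complex ion per 1 fluoride.

[Au(CN)(NH3)(OH)(PPh3)]F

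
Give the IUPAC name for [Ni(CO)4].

There is no counter-ion, so the complex is neutral overall.
Ligand charges: 4×carbonyl (neutral); total 0. So Ni + (0) = 0, giving Ni = 0.

tetracarbonylnickel(0)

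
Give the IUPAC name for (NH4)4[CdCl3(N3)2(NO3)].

The 4 ammonium counter-ions carry a total charge of +4, so each complex ion is 4−.
Ligand charges: 2×azido (-1 each), 3×chloro (-1 each), 1×nitrato (-1 each); total -6. So Cd + (-6) = 4−, giving Cd = +2.
Ligands are named alphabetically: azido before chloro before nitrato.
The complex ion is anionic, so cadmium takes the -ate form cadmate(II).

ammonium diazidotrichloronitratocadmate(II)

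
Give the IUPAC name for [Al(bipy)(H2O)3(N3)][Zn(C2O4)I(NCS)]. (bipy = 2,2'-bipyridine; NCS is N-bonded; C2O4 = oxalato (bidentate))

triaquaazido(2,2'-bipyridine)aluminium(III) iodoisothiocyanatooxalatozincate(II)

Both ions are complex: the cation is named first with the plain metal name, the anion second with the -ate form; each ion's ligands are alphabetised independently.
Zinc is always +2 in its complexes; the anion's ligand charges sum to -4, so the complex anion is 2−.
A 1:1 salt means the cation carries the equal and opposite charge, 2+.
Cation: ligand charges sum to -1; for the ion to be 2+, Al = +3.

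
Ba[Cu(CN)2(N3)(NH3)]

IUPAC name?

barium ammineazidodicyanocuprate(I)

The 1 barium counter-ion carries a total charge of +2, so each complex ion is 2−.
Ligand charges: 2×cyano (-1 each), 1×ammine (neutral), 1×azido (-1 each); total -3. So Cu + (-3) = 2−, giving Cu = +1.
The complex ion is anionic, so copper takes the -ate form cuprate(I).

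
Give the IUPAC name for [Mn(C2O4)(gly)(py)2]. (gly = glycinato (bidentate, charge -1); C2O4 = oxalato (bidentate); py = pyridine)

There is no counter-ion, so the complex is neutral overall.
Ligand charges: 1×glycinato (-1 each), 1×oxalato (-2 each), 2×pyridine (neutral); total -3. So Mn + (-3) = 0, giving Mn = +3.
Ligands are named alphabetically: glycinato before oxalato before pyridine.

(glycinato)oxalatobis(pyridine)manganese(III)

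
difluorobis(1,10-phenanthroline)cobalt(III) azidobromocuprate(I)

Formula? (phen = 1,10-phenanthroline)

Cation [Co…]: ligand charges -2, Co(III) ⇒ ion charge 1+.
Anion [Cu…]: ligand charges -2, Cu(I) ⇒ ion charge 1−.

[CoF2(phen)2][CuBr(N3)]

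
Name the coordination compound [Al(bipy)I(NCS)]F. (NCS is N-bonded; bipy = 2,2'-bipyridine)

The 1 fluoride counter-ion carries a total charge of -1, so each complex ion is 1+.
Ligand charges: 1×isothiocyanato (-1 each), 1×2,2'-bipyridine (neutral), 1×iodo (-1 each); total -2. So Al + (-2) = 1+, giving Al = +3.
Ligands are named alphabetically: bipyridine before iodo before isothiocyanato.

(2,2'-bipyridine)iodoisothiocyanatoaluminium(III) fluoride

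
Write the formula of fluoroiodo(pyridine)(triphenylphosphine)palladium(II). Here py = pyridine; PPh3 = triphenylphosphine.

Ligands: 1 iodo (I, -1), 1 fluoro (F, -1), 1 pyridine (py, neutral), 1 triphenylphosphine (PPh3, neutral). Ligand charge sum = -2.
With Pd in oxidation state +2, the complex ion is [Pd...].

[PdFI(PPh3)(py)]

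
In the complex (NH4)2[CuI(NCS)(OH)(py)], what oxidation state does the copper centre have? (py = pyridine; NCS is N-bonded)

2 ammonium outside the brackets (+1 each) → the complex ion is 2−.
Ligand charges: 1×I = -1; 1×py neutral; 1×OH = -1; 1×NCS = -1; sum -3.
Cu + (-3) = 2− ⇒ Cu is +1.

+1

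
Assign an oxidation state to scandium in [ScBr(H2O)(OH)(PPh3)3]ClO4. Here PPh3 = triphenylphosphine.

1 perchlorate outside the brackets (-1 each) → the complex ion is 1+.
Ligand charges: 3×PPh3 neutral; 1×H2O neutral; 1×OH = -1; 1×Br = -1; sum -2.
Sc + (-2) = 1+ ⇒ Sc is +3.

+3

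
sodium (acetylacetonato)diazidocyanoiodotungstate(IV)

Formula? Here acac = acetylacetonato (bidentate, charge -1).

Ligands: 2 azido (N3, -1), 1 cyano (CN, -1), 1 acetylacetonato (acac, -1), 1 iodo (I, -1). Ligand charge sum = -5.
Charge balance with sodium (+1) requires 1 complex ion per 1 sodium.

Na[W(acac)(CN)I(N3)2]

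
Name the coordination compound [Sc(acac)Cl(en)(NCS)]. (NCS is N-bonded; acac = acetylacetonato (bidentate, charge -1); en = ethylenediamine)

There is no counter-ion, so the complex is neutral overall.
Ligand charges: 1×chloro (-1 each), 1×isothiocyanato (-1 each), 1×acetylacetonato (-1 each), 1×ethylenediamine (neutral); total -3. So Sc + (-3) = 0, giving Sc = +3.
Ligands are named alphabetically: acetylacetonato before chloro before ethylenediamine before isothiocyanato.

(acetylacetonato)chloro(ethylenediamine)isothiocyanatoscandium(III)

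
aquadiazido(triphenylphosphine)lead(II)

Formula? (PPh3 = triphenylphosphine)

Ligands: 1 triphenylphosphine (PPh3, neutral), 1 aqua (H2O, neutral), 2 azido (N3, -1). Ligand charge sum = -2.
With Pb in oxidation state +2, the complex ion is [Pb...].

[Pb(H2O)(N3)2(PPh3)]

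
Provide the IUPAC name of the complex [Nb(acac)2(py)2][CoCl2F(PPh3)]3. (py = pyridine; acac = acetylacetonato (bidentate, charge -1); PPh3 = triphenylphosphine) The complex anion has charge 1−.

bis(acetylacetonato)bis(pyridine)niobium(V) dichlorofluoro(triphenylphosphine)cobaltate(II)

The complex anion is given as 1−; its ligand charges sum to -3, so Co = +2.
With 3 anions per cation, the cation must be 3×1 = 3+.
Cation: ligand charges sum to -2; for the ion to be 3+, Nb = +5.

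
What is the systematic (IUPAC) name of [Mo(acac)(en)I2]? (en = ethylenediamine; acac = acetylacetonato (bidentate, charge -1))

(acetylacetonato)(ethylenediamine)diiodomolybdenum(III)

There is no counter-ion, so the complex is neutral overall.
Ligand charges: 2×iodo (-1 each), 1×ethylenediamine (neutral), 1×acetylacetonato (-1 each); total -3. So Mo + (-3) = 0, giving Mo = +3.
Ligands are named alphabetically: acetylacetonato before ethylenediamine before iodo.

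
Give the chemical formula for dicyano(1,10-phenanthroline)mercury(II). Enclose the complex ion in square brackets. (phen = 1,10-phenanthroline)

Ligands: 2 cyano (CN, -1), 1 1,10-phenanthroline (phen, neutral). Ligand charge sum = -2.
With Hg in oxidation state +2, the complex ion is [Hg...].

[Hg(CN)2(phen)]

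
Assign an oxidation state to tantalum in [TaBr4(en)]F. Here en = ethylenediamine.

+5

1 fluoride outside the brackets (-1 each) → the complex ion is 1+.
Ligand charges: 1×en neutral; 4×Br = -4; sum -4.
Ta + (-4) = 1+ ⇒ Ta is +5.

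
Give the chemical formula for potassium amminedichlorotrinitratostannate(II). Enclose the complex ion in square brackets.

K3[SnCl2(NH3)(NO3)3]

Ligands: 1 ammine (NH3, neutral), 3 nitrato (NO3, -1), 2 chloro (Cl, -1). Ligand charge sum = -5.
Charge balance with potassium (+1) requires 1 complex ion per 3 potassium.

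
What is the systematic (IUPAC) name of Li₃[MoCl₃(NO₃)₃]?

The 3 lithium counter-ions carry a total charge of +3, so each complex ion is 3−.
Ligand charges: 3×nitrato (-1 each), 3×chloro (-1 each); total -6. So Mo + (-6) = 3−, giving Mo = +3.
Ligands are named alphabetically: chloro before nitrato.
The complex ion is anionic, so molybdenum takes the -ate form molybdate(III).

lithium trichlorotrinitratomolybdate(III)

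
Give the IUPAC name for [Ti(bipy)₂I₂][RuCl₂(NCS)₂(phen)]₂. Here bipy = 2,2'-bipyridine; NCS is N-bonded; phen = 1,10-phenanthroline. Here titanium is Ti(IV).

Ti is given as +4; the cation's ligand charges sum to -2, so the complex cation is 2+.
With 2 anions per cation, each anion must be 2/2 = 1−.
Anion: ligand charges sum to -4; for the ion to be 1−, Ru = +3.

bis(2,2'-bipyridine)diiodotitanium(IV) dichlorodiisothiocyanato(1,10-phenanthroline)ruthenate(III)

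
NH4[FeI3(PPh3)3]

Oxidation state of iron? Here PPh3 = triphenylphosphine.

+2

1 ammonium outside the brackets (+1 each) → the complex ion is 1−.
Ligand charges: 3×PPh3 neutral; 3×I = -3; sum -3.
Fe + (-3) = 1− ⇒ Fe is +2.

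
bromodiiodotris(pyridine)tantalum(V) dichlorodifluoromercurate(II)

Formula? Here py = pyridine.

[TaBrI2(py)3][HgCl2F2]

Cation [Ta…]: ligand charges -3, Ta(V) ⇒ ion charge 2+.
Anion [Hg…]: ligand charges -4, Hg(II) ⇒ ion charge 2−.
One 2+ cation balances one 2− anion.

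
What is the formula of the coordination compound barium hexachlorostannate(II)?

Ba2[SnCl6]

Ligands: 6 chloro (Cl, -1). Ligand charge sum = -6.
With Sn in oxidation state +2, the complex ion is [Sn...]^4−.
Charge balance with barium (+2) requires 1 complex ion per 2 barium.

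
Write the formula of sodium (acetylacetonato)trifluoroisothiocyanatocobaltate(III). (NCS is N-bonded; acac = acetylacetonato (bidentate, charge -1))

Na2[Co(acac)F3(NCS)]

Ligands: 1 isothiocyanato (NCS, -1), 1 acetylacetonato (acac, -1), 3 fluoro (F, -1). Ligand charge sum = -5.
With Co in oxidation state +3, the complex ion is [Co...]^2−.
Charge balance with sodium (+1) requires 1 complex ion per 2 sodium.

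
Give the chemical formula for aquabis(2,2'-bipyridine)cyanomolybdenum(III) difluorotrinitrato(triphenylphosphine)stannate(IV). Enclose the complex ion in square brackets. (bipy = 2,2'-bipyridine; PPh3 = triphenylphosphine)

Cation [Mo…]: ligand charges -1, Mo(III) ⇒ ion charge 2+.
Anion [Sn…]: ligand charges -5, Sn(IV) ⇒ ion charge 1−.
One 2+ cation requires 2 of the 1− anion.

[Mo(bipy)2(CN)(H2O)][SnF2(NO3)3(PPh3)]2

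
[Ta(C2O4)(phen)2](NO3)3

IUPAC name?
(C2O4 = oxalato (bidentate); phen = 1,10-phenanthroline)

The 3 nitrate counter-ions carry a total charge of -3, so each complex ion is 3+.
Ligand charges: 1×oxalato (-2 each), 2×1,10-phenanthroline (neutral); total -2. So Ta + (-2) = 3+, giving Ta = +5.
Ligands are named alphabetically: oxalato before phenanthroline.

oxalatobis(1,10-phenanthroline)tantalum(V) nitrate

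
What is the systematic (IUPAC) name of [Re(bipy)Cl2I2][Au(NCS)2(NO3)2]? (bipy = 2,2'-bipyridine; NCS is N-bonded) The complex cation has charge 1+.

The complex cation is given as 1+; its ligand charges sum to -4, so Re = +5.
A 1:1 salt means the anion carries the equal and opposite charge, 1−.
Anion: ligand charges sum to -4; for the ion to be 1−, Au = +3.

(2,2'-bipyridine)dichlorodiiodorhenium(V) diisothiocyanatodinitratoaurate(III)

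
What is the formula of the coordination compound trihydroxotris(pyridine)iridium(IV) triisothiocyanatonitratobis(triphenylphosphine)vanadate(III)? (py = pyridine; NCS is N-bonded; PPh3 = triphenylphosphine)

Cation [Ir…]: ligand charges -3, Ir(IV) ⇒ ion charge 1+.
Anion [V…]: ligand charges -4, V(III) ⇒ ion charge 1−.
One 1+ cation balances one 1− anion.

[Ir(OH)3(py)3][V(NCS)3(NO3)(PPh3)2]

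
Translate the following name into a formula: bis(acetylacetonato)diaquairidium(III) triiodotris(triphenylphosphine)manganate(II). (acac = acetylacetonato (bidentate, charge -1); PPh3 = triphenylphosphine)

[Ir(acac)2(H2O)2][MnI3(PPh3)3]

Cation [Ir…]: ligand charges -2, Ir(III) ⇒ ion charge 1+.
Anion [Mn…]: ligand charges -3, Mn(II) ⇒ ion charge 1−.
One 1+ cation balances one 1− anion.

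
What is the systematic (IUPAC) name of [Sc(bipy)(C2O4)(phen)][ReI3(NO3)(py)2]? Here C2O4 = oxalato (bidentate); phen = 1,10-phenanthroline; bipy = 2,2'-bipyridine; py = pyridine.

Scandium is always +3 in its complexes; the cation's ligand charges sum to -2, so the complex cation is 1+.
A 1:1 salt means the anion carries the equal and opposite charge, 1−.
Anion: ligand charges sum to -4; for the ion to be 1−, Re = +3.

(2,2'-bipyridine)oxalato(1,10-phenanthroline)scandium(III) triiodonitratobis(pyridine)rhenate(III)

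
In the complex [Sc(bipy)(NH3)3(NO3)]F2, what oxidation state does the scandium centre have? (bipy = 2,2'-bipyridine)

2 fluoride outside the brackets (-1 each) → the complex ion is 2+.
Ligand charges: 1×bipy neutral; 3×NH3 neutral; 1×NO3 = -1; sum -1.
Sc + (-1) = 2+ ⇒ Sc is +3.

+3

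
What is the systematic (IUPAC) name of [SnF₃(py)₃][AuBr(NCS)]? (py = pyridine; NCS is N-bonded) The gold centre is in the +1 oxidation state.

Au is given as +1; the anion's ligand charges sum to -2, so the complex anion is 1−.
A 1:1 salt means the cation carries the equal and opposite charge, 1+.
Cation: ligand charges sum to -3; for the ion to be 1+, Sn = +4.

trifluorotris(pyridine)tin(IV) bromoisothiocyanatoaurate(I)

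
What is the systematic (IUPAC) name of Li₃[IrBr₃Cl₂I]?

lithium tribromodichloroiodoiridate(III)

The 3 lithium counter-ions carry a total charge of +3, so each complex ion is 3−.
Ligand charges: 3×bromo (-1 each), 2×chloro (-1 each), 1×iodo (-1 each); total -6. So Ir + (-6) = 3−, giving Ir = +3.
Ligands are named alphabetically: bromo before chloro before iodo.
The complex ion is anionic, so iridium takes the -ate form iridate(III).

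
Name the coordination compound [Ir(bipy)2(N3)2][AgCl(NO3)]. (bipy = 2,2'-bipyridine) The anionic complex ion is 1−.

diazidobis(2,2'-bipyridine)iridium(III) chloronitratoargentate(I)

Both ions are complex: the cation is named first with the plain metal name, the anion second with the -ate form; each ion's ligands are alphabetised independently.
The complex anion is given as 1−; its ligand charges sum to -2, so Ag = +1.
A 1:1 salt means the cation carries the equal and opposite charge, 1+.
Cation: ligand charges sum to -2; for the ion to be 1+, Ir = +3.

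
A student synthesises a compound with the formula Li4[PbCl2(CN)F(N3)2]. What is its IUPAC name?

The 4 lithium counter-ions carry a total charge of +4, so each complex ion is 4−.
Ligand charges: 2×azido (-1 each), 2×chloro (-1 each), 1×cyano (-1 each), 1×fluoro (-1 each); total -6. So Pb + (-6) = 4−, giving Pb = +2.
Ligands are named alphabetically: azido before chloro before cyano before fluoro.
The complex ion is anionic, so lead takes the -ate form plumbate(II).

lithium diazidodichlorocyanofluoroplumbate(II)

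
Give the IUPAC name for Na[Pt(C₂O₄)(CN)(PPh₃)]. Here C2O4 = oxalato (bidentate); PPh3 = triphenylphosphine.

sodium cyanooxalato(triphenylphosphine)platinate(II)

The 1 sodium counter-ion carries a total charge of +1, so each complex ion is 1−.
Ligand charges: 1×cyano (-1 each), 1×oxalato (-2 each), 1×triphenylphosphine (neutral); total -3. So Pt + (-3) = 1−, giving Pt = +2.
The complex ion is anionic, so platinum takes the -ate form platinate(II).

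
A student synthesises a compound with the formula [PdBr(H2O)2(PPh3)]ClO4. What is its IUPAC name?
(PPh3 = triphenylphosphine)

diaquabromo(triphenylphosphine)palladium(II) perchlorate

The 1 perchlorate counter-ion carries a total charge of -1, so each complex ion is 1+.
Ligand charges: 1×triphenylphosphine (neutral), 2×aqua (neutral), 1×bromo (-1 each); total -1. So Pd + (-1) = 1+, giving Pd = +2.
Ligands are named alphabetically: aqua before bromo before triphenylphosphine.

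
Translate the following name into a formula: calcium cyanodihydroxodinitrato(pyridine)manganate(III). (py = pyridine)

Ca[Mn(CN)(NO3)2(OH)2(py)]

Ligands: 1 cyano (CN, -1), 1 pyridine (py, neutral), 2 hydroxo (OH, -1), 2 nitrato (NO3, -1). Ligand charge sum = -5.
With Mn in oxidation state +3, the complex ion is [Mn...]^2−.
Charge balance with calcium (+2) requires 1 complex ion per 1 calcium.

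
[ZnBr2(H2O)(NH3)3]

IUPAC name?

triammineaquadibromozinc(II)

There is no counter-ion, so the complex is neutral overall.
Ligand charges: 2×bromo (-1 each), 1×aqua (neutral), 3×ammine (neutral); total -2. So Zn + (-2) = 0, giving Zn = +2.
Ligands are named alphabetically: ammine before aqua before bromo.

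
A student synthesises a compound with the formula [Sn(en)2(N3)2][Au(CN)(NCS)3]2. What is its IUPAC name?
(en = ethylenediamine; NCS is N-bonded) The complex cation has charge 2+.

The complex cation is given as 2+; its ligand charges sum to -2, so Sn = +4.
With 2 anions per cation, each anion must be 2/2 = 1−.
Anion: ligand charges sum to -4; for the ion to be 1−, Au = +3.

diazidobis(ethylenediamine)tin(IV) cyanotriisothiocyanatoaurate(III)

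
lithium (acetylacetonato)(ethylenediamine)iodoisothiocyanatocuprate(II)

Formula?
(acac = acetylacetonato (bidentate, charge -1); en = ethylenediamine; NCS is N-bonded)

Li[Cu(acac)(en)I(NCS)]

Ligands: 1 acetylacetonato (acac, -1), 1 ethylenediamine (en, neutral), 1 isothiocyanato (NCS, -1), 1 iodo (I, -1). Ligand charge sum = -3.
With Cu in oxidation state +2, the complex ion is [Cu...]^1−.
Charge balance with lithium (+1) requires 1 complex ion per 1 lithium.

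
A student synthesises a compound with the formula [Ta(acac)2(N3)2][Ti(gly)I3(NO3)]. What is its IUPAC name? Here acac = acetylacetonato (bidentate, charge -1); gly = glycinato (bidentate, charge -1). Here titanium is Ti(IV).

Both ions are complex: the cation is named first with the plain metal name, the anion second with the -ate form; each ion's ligands are alphabetised independently.
Ti is given as +4; the anion's ligand charges sum to -5, so the complex anion is 1−.
A 1:1 salt means the cation carries the equal and opposite charge, 1+.
Cation: ligand charges sum to -4; for the ion to be 1+, Ta = +5.

bis(acetylacetonato)diazidotantalum(V) (glycinato)triiodonitratotitanate(IV)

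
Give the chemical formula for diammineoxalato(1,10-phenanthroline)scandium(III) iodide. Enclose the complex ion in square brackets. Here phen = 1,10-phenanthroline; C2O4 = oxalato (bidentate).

[Sc(C2O4)(NH3)2(phen)]I

Ligands: 1 1,10-phenanthroline (phen, neutral), 1 oxalato (C2O4, -2), 2 ammine (NH3, neutral). Ligand charge sum = -2.
With Sc in oxidation state +3, the complex ion is [Sc...]^1+.
Charge balance with iodide (-1) requires 1 complex ion per 1 iodide.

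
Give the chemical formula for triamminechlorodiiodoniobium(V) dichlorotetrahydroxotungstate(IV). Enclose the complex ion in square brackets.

Cation [Nb…]: ligand charges -3, Nb(V) ⇒ ion charge 2+.
Anion [W…]: ligand charges -6, W(IV) ⇒ ion charge 2−.
One 2+ cation balances one 2− anion.

[NbClI2(NH3)3][WCl2(OH)4]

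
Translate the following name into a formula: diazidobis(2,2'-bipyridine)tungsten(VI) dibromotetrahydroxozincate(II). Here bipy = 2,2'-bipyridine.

Cation [W…]: ligand charges -2, W(VI) ⇒ ion charge 4+.
Anion [Zn…]: ligand charges -6, Zn(II) ⇒ ion charge 4−.

[W(bipy)2(N3)2][ZnBr2(OH)4]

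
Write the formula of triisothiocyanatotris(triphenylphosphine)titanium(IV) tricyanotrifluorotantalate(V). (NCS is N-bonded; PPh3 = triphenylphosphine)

Cation [Ti…]: ligand charges -3, Ti(IV) ⇒ ion charge 1+.
Anion [Ta…]: ligand charges -6, Ta(V) ⇒ ion charge 1−.
One 1+ cation balances one 1− anion.

[Ti(NCS)3(PPh3)3][Ta(CN)3F3]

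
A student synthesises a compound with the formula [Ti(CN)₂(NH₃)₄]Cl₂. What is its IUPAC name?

The 2 chloride counter-ions carry a total charge of -2, so each complex ion is 2+.
Ligand charges: 4×ammine (neutral), 2×cyano (-1 each); total -2. So Ti + (-2) = 2+, giving Ti = +4.
Ligands are named alphabetically: ammine before cyano.

tetraamminedicyanotitanium(IV) chloride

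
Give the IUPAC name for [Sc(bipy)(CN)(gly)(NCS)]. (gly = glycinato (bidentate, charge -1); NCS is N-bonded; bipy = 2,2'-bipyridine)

There is no counter-ion, so the complex is neutral overall.
Ligand charges: 1×glycinato (-1 each), 1×isothiocyanato (-1 each), 1×2,2'-bipyridine (neutral), 1×cyano (-1 each); total -3. So Sc + (-3) = 0, giving Sc = +3.
Ligands are named alphabetically: bipyridine before cyano before glycinato before isothiocyanato.

(2,2'-bipyridine)cyano(glycinato)isothiocyanatoscandium(III)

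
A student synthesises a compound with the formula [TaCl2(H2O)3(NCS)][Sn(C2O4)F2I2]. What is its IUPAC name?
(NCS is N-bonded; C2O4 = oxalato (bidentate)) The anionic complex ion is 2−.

The complex anion is given as 2−; its ligand charges sum to -6, so Sn = +4.
A 1:1 salt means the cation carries the equal and opposite charge, 2+.
Cation: ligand charges sum to -3; for the ion to be 2+, Ta = +5.

triaquadichloroisothiocyanatotantalum(V) difluorodiiodooxalatostannate(IV)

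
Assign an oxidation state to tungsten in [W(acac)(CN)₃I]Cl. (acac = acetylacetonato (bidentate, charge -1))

+6

1 chloride outside the brackets (-1 each) → the complex ion is 1+.
Ligand charges: 3×CN = -3; 1×I = -1; 1×acac = -1; sum -5.
W + (-5) = 1+ ⇒ W is +6.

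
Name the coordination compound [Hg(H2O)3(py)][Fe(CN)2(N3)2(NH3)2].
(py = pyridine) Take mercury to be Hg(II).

Both ions are complex: the cation is named first with the plain metal name, the anion second with the -ate form; each ion's ligands are alphabetised independently.
Hg is given as +2; the cation's ligand charges sum to 0, so the complex cation is 2+.
A 1:1 salt means the anion carries the equal and opposite charge, 2−.
Anion: ligand charges sum to -4; for the ion to be 2−, Fe = +2.

triaqua(pyridine)mercury(II) diamminediazidodicyanoferrate(II)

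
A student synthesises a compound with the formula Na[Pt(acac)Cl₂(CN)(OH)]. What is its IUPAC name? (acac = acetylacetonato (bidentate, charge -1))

sodium (acetylacetonato)dichlorocyanohydroxoplatinate(IV)

The 1 sodium counter-ion carries a total charge of +1, so each complex ion is 1−.
Ligand charges: 2×chloro (-1 each), 1×acetylacetonato (-1 each), 1×hydroxo (-1 each), 1×cyano (-1 each); total -5. So Pt + (-5) = 1−, giving Pt = +4.
The complex ion is anionic, so platinum takes the -ate form platinate(IV).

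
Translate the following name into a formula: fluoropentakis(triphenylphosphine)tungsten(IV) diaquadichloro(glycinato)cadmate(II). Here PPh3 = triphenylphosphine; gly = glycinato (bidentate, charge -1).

Cation [W…]: ligand charges -1, W(IV) ⇒ ion charge 3+.
Anion [Cd…]: ligand charges -3, Cd(II) ⇒ ion charge 1−.

[WF(PPh3)5][CdCl2(gly)(H2O)2]3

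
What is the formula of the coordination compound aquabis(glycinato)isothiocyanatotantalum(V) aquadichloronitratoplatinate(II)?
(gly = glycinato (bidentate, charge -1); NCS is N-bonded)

Cation [Ta…]: ligand charges -3, Ta(V) ⇒ ion charge 2+.
Anion [Pt…]: ligand charges -3, Pt(II) ⇒ ion charge 1−.

[Ta(gly)2(H2O)(NCS)][PtCl2(H2O)(NO3)]2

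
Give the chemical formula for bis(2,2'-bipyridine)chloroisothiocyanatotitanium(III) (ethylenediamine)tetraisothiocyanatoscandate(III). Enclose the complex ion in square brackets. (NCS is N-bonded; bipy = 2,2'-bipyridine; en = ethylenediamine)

Cation [Ti…]: ligand charges -2, Ti(III) ⇒ ion charge 1+.
Anion [Sc…]: ligand charges -4, Sc(III) ⇒ ion charge 1−.
One 1+ cation balances one 1− anion.

[Ti(bipy)2Cl(NCS)][Sc(en)(NCS)4]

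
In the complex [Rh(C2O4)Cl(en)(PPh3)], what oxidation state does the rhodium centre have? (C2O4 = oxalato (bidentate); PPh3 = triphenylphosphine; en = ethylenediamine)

No counter-ion: the bracketed complex is neutral.
Ligand charges: 1×C2O4 = -2; 1×PPh3 neutral; 1×en neutral; 1×Cl = -1; sum -3.
Rh + (-3) = 0 ⇒ Rh is +3.

+3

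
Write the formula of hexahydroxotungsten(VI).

[W(OH)6]

Ligands: 6 hydroxo (OH, -1). Ligand charge sum = -6.
With W in oxidation state +6, the complex ion is [W...].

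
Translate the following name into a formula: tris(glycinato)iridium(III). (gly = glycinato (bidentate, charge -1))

[Ir(gly)3]

Ligands: 3 glycinato (gly, -1). Ligand charge sum = -3.
With Ir in oxidation state +3, the complex ion is [Ir...].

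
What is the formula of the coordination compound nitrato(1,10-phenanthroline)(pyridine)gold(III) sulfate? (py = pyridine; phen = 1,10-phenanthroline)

Ligands: 1 pyridine (py, neutral), 1 1,10-phenanthroline (phen, neutral), 1 nitrato (NO3, -1). Ligand charge sum = -1.
Charge balance with sulfate (-2) requires 1 complex ion per 1 sulfate.

[Au(NO3)(phen)(py)]SO4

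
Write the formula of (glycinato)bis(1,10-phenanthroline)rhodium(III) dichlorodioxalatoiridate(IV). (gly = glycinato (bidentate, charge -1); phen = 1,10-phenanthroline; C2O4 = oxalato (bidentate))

[Rh(gly)(phen)2][Ir(C2O4)2Cl2]

Cation [Rh…]: ligand charges -1, Rh(III) ⇒ ion charge 2+.
Anion [Ir…]: ligand charges -6, Ir(IV) ⇒ ion charge 2−.
One 2+ cation balances one 2− anion.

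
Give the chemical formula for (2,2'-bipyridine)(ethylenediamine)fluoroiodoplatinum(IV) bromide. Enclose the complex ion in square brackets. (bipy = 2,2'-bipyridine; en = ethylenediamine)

Ligands: 1 2,2'-bipyridine (bipy, neutral), 1 fluoro (F, -1), 1 ethylenediamine (en, neutral), 1 iodo (I, -1). Ligand charge sum = -2.
With Pt in oxidation state +4, the complex ion is [Pt...]^2+.
Charge balance with bromide (-1) requires 1 complex ion per 2 bromide.

[Pt(bipy)(en)FI]Br2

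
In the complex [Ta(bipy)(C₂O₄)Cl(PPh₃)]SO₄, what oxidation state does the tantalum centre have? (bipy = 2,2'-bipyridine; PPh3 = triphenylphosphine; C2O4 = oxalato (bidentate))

1 sulfate outside the brackets (-2 each) → the complex ion is 2+.
Ligand charges: 1×bipy neutral; 1×PPh3 neutral; 1×C2O4 = -2; 1×Cl = -1; sum -3.
Ta + (-3) = 2+ ⇒ Ta is +5.

+5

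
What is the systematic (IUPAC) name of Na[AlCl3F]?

sodium trichlorofluoroaluminate(III)

The 1 sodium counter-ion carries a total charge of +1, so each complex ion is 1−.
Ligand charges: 1×fluoro (-1 each), 3×chloro (-1 each); total -4. So Al + (-4) = 1−, giving Al = +3.
Ligands are named alphabetically: chloro before fluoro.
The complex ion is anionic, so aluminium takes the -ate form aluminate(III).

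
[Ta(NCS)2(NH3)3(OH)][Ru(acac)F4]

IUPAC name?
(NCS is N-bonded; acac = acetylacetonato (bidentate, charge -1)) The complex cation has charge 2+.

Both ions are complex: the cation is named first with the plain metal name, the anion second with the -ate form; each ion's ligands are alphabetised independently.
The complex cation is given as 2+; its ligand charges sum to -3, so Ta = +5.
A 1:1 salt means the anion carries the equal and opposite charge, 2−.
Anion: ligand charges sum to -5; for the ion to be 2−, Ru = +3.

triamminehydroxodiisothiocyanatotantalum(V) (acetylacetonato)tetrafluororuthenate(III)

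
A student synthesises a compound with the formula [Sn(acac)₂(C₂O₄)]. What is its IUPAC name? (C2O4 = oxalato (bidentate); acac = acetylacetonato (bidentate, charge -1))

There is no counter-ion, so the complex is neutral overall.
Ligand charges: 1×oxalato (-2 each), 2×acetylacetonato (-1 each); total -4. So Sn + (-4) = 0, giving Sn = +4.
Ligands are named alphabetically: acetylacetonato before oxalato.

bis(acetylacetonato)oxalatotin(IV)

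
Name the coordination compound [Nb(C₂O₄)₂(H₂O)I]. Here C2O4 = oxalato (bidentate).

aquaiododioxalatoniobium(V)

There is no counter-ion, so the complex is neutral overall.
Ligand charges: 1×iodo (-1 each), 2×oxalato (-2 each), 1×aqua (neutral); total -5. So Nb + (-5) = 0, giving Nb = +5.
Ligands are named alphabetically: aqua before iodo before oxalato.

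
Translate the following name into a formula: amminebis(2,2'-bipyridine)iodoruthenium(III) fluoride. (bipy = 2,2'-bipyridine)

Ligands: 1 ammine (NH3, neutral), 1 iodo (I, -1), 2 2,2'-bipyridine (bipy, neutral). Ligand charge sum = -1.
With Ru in oxidation state +3, the complex ion is [Ru...]^2+.
Charge balance with fluoride (-1) requires 1 complex ion per 2 fluoride.

[Ru(bipy)2I(NH3)]F2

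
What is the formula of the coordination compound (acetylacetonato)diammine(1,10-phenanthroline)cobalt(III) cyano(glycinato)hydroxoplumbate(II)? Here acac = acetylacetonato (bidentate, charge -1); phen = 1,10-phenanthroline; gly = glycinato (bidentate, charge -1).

Cation [Co…]: ligand charges -1, Co(III) ⇒ ion charge 2+.
Anion [Pb…]: ligand charges -3, Pb(II) ⇒ ion charge 1−.
One 2+ cation requires 2 of the 1− anion.

[Co(acac)(NH3)2(phen)][Pb(CN)(gly)(OH)]2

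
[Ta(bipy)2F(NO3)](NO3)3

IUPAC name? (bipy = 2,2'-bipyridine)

The 3 nitrate counter-ions carry a total charge of -3, so each complex ion is 3+.
Ligand charges: 1×fluoro (-1 each), 1×nitrato (-1 each), 2×2,2'-bipyridine (neutral); total -2. So Ta + (-2) = 3+, giving Ta = +5.
Ligands are named alphabetically: bipyridine before fluoro before nitrato.

bis(2,2'-bipyridine)fluoronitratotantalum(V) nitrate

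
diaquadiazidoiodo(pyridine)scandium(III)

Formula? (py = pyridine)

Ligands: 1 pyridine (py, neutral), 2 aqua (H2O, neutral), 1 iodo (I, -1), 2 azido (N3, -1). Ligand charge sum = -3.
With Sc in oxidation state +3, the complex ion is [Sc...].

[Sc(H2O)2I(N3)2(py)]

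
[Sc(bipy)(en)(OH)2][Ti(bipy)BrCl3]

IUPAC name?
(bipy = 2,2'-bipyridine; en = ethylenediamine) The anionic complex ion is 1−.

Both ions are complex: the cation is named first with the plain metal name, the anion second with the -ate form; each ion's ligands are alphabetised independently.
The complex anion is given as 1−; its ligand charges sum to -4, so Ti = +3.
A 1:1 salt means the cation carries the equal and opposite charge, 1+.
Cation: ligand charges sum to -2; for the ion to be 1+, Sc = +3.

(2,2'-bipyridine)(ethylenediamine)dihydroxoscandium(III) (2,2'-bipyridine)bromotrichlorotitanate(III)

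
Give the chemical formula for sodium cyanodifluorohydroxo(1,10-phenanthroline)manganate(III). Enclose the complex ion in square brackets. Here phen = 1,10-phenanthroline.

Na[Mn(CN)F2(OH)(phen)]

Ligands: 2 fluoro (F, -1), 1 cyano (CN, -1), 1 1,10-phenanthroline (phen, neutral), 1 hydroxo (OH, -1). Ligand charge sum = -4.
Charge balance with sodium (+1) requires 1 complex ion per 1 sodium.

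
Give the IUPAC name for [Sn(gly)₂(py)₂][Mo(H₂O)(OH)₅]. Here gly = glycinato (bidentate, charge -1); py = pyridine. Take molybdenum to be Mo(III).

Mo is given as +3; the anion's ligand charges sum to -5, so the complex anion is 2−.
A 1:1 salt means the cation carries the equal and opposite charge, 2+.
Cation: ligand charges sum to -2; for the ion to be 2+, Sn = +4.

bis(glycinato)bis(pyridine)tin(IV) aquapentahydroxomolybdate(III)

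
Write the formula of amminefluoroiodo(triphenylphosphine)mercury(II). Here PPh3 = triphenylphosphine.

[HgFI(NH3)(PPh3)]

Ligands: 1 fluoro (F, -1), 1 ammine (NH3, neutral), 1 iodo (I, -1), 1 triphenylphosphine (PPh3, neutral). Ligand charge sum = -2.
With Hg in oxidation state +2, the complex ion is [Hg...].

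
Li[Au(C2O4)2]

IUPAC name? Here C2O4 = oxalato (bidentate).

The 1 lithium counter-ion carries a total charge of +1, so each complex ion is 1−.
Ligand charges: 2×oxalato (-2 each); total -4. So Au + (-4) = 1−, giving Au = +3.
The complex ion is anionic, so gold takes the -ate form aurate(III).

lithium dioxalatoaurate(III)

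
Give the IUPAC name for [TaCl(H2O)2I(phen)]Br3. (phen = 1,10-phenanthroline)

The 3 bromide counter-ions carry a total charge of -3, so each complex ion is 3+.
Ligand charges: 1×iodo (-1 each), 1×1,10-phenanthroline (neutral), 1×chloro (-1 each), 2×aqua (neutral); total -2. So Ta + (-2) = 3+, giving Ta = +5.
Ligands are named alphabetically: aqua before chloro before iodo before phenanthroline.

diaquachloroiodo(1,10-phenanthroline)tantalum(V) bromide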